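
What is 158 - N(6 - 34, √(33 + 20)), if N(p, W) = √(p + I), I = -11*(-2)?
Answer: 158 - I*√6 ≈ 158.0 - 2.4495*I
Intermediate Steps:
I = 22
N(p, W) = √(22 + p) (N(p, W) = √(p + 22) = √(22 + p))
158 - N(6 - 34, √(33 + 20)) = 158 - √(22 + (6 - 34)) = 158 - √(22 - 28) = 158 - √(-6) = 158 - I*√6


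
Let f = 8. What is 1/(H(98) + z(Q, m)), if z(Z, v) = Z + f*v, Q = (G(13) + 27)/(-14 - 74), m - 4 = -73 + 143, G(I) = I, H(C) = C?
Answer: 11/7585 ≈ 0.0014502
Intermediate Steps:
m = 74 (m = 4 + (-73 + 143) = 4 + 70 = 74)
Q = -5/11 (Q = (13 + 27)/(-14 - 74) = 40/(-88) = 40*(-1/88) = -5/11 ≈ -0.45455)
z(Z, v) = Z + 8*v
1/(H(98) + z(Q, m)) = 1/(98 + (-5/11 + 8*74)) = 1/(98 + (-5/11 + 592)) = 1/(98 + 6507/11) = 1/(7585/11) = 11/7585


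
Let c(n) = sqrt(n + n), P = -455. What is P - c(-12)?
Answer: -455 - 2*I*sqrt(6) ≈ -455.0 - 4.899*I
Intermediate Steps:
c(n) = sqrt(2)*sqrt(n) (c(n) = sqrt(2*n) = sqrt(2)*sqrt(n))
P - c(-12) = -455 - sqrt(2)*sqrt(-12) = -455 - sqrt(2)*2*I*sqrt(3) = -455 - 2*I*sqrt(6)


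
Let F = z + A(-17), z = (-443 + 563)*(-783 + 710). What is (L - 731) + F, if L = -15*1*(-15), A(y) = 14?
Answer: -9252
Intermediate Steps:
L = 225 (L = -15*(-15) = 225)
z = -8760 (z = 120*(-73) = -8760)
F = -8746 (F = -8760 + 14 = -8746)
(L - 731) + F = (225 - 731) - 8746 = -506 - 8746 = -9252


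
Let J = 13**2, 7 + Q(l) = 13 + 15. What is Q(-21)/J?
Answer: 21/169 ≈ 0.12426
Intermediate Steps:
Q(l) = 21 (Q(l) = -7 + (13 + 15) = -7 + 28 = 21)
J = 169
Q(-21)/J = 21/169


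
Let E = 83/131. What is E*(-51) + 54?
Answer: 2841/131 ≈ 21.687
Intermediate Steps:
E = 83/131 (E = 83*(1/131) = 83/131 ≈ 0.63359)
E*(-51) + 54 = (83/131)*(-51) + 54 = -4233/131 + 54 = 2841/131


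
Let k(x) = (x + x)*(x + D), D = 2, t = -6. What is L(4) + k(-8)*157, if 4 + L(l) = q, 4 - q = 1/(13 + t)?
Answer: 105503/7 ≈ 15072.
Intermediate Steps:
q = 27/7 (q = 4 - 1/(13 - 6) = 4 - 1/7 = 27/7 ≈ 3.8571)
L(l) = -1/7 (L(l) = -4 + 27/7 = -1/7)
k(x) = 2*x*(2 + x) (k(x) = (x + x)*(x + 2) = (2*x)*(2 + x) = 2*x*(2 + x))
L(4) + k(-8)*157 = -1/7 + (2*(-8)*(2 - 8))*157 = -1/7 + (2*(-8)*(-6))*157 = -1/7 + 96*157 = -1/7 + 15072 = 105503/7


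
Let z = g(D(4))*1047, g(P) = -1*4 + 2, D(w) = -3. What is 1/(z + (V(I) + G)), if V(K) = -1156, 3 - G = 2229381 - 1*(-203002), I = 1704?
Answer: -1/2435630 ≈ -4.1057e-7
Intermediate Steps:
G = -2432380 (G = 3 - (2229381 - 1*(-203002)) = 3 - (2229381 + 203002) = 3 - 1*2432383 = 3 - 2432383 = -2432380)
g(P) = -2 (g(P) = -4 + 2 = -2)
z = -2094 (z = -2*1047 = -2094)
1/(z + (V(I) + G)) = 1/(-2094 + (-1156 - 2432380)) = 1/(-2094 - 2433536) = 1/(-2435630) = -1/2435630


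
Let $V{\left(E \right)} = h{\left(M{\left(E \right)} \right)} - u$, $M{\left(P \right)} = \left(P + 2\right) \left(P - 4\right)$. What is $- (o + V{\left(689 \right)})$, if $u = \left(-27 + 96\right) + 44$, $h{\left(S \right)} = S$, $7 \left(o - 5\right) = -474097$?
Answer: $- \frac{2838492}{7} \approx -4.055 \cdot 10^{5}$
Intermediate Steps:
$o = - \frac{474062}{7}$ ($o = 5 + \frac{1}{7} \left(-474097\right) = 5 - \frac{474097}{7} = - \frac{474062}{7} \approx -67723.0$)
$M{\left(P \right)} = \left(-4 + P\right) \left(2 + P\right)$ ($M{\left(P \right)} = \left(2 + P\right) \left(-4 + P\right) = \left(-4 + P\right) \left(2 + P\right)$)
$u = 113$ ($u = 69 + 44 = 113$)
$V{\left(E \right)} = -121 + E^{2} - 2 E$ ($V{\left(E \right)} = \left(-8 + E^{2} - 2 E\right) - 113 = -121 + E^{2} - 2 E$)
$- (o + V{\left(689 \right)}) = - (- \frac{474062}{7} - \left(1499 - 474721\right)) = - (- \frac{474062}{7} - -473222) = - (- \frac{474062}{7} + 473222) = \left(-1\right) \frac{2838492}{7} = - \frac{2838492}{7}$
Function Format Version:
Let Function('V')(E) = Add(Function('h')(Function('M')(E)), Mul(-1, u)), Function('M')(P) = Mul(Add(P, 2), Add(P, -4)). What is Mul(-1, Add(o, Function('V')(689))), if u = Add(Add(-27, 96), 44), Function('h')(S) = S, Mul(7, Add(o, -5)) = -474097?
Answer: Rational(-2838492, 7) ≈ -4.0550e+5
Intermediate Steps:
o = Rational(-474062, 7) (o = Add(5, Mul(Rational(1, 7), -474097)) = Add(5, Rational(-474097, 7)) = Rational(-474062, 7) ≈ -67723.)
Function('M')(P) = Mul(Add(-4, P), Add(2, P)) (Function('M')(P) = Mul(Add(2, P), Add(-4, P)) = Mul(Add(-4, P), Add(2, P)))
u = 113 (u = Add(69, 44) = 113)
Function('V')(E) = Add(-121, Pow(E, 2), Mul(-2, E)) (Function('V')(E) = Add(Add(-8, Pow(E, 2), Mul(-2, E)), Mul(-1, 113)) = Add(Add(-8, Pow(E, 2), Mul(-2, E)), -113) = Add(-121, Pow(E, 2), Mul(-2, E)))
Mul(-1, Add(o, Function('V')(689))) = Mul(-1, Add(Rational(-474062, 7), Add(-121, Pow(689, 2), Mul(-2, 689)))) = Mul(-1, Add(Rational(-474062, 7), Add(-121, 474721, -1378))) = Mul(-1, Add(Rational(-474062, 7), 473222)) = Mul(-1, Rational(2838492, 7)) = Rational(-2838492, 7)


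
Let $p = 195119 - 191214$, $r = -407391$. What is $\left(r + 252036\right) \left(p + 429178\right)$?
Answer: $-67281609465$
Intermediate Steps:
$p = 3905$
$\left(r + 252036\right) \left(p + 429178\right) = \left(-407391 + 252036\right) \left(3905 + 429178\right) = \left(-155355\right) 433083 = -67281609465$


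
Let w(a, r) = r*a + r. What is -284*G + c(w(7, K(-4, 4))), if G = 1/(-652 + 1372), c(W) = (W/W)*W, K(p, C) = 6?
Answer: 8569/180 ≈ 47.606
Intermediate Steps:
w(a, r) = r + a*r (w(a, r) = a*r + r = r + a*r)
c(W) = W (c(W) = 1*W = W)
G = 1/720 ≈ 0.0013889
-284*G + c(w(7, K(-4, 4))) = -284*1/720 + 6*(1 + 7) = -71/180 + 6*8 = -71/180 + 48 = 8569/180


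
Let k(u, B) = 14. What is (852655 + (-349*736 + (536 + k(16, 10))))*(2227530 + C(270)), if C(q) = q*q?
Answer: 1371840726630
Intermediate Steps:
C(q) = q**2
(852655 + (-349*736 + (536 + k(16, 10))))*(2227530 + C(270)) = (852655 + (-349*736 + (536 + 14)))*(2227530 + 270**2) = (852655 + (-256864 + 550))*(2227530 + 72900) = (852655 - 256314)*2300430 = 596341*2300430 = 1371840726630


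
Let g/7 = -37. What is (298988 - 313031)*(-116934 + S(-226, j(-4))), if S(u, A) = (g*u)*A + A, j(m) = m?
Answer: 4930132182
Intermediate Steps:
g = -259 (g = 7*(-37) = -259)
S(u, A) = A - 259*A*u (S(u, A) = (-259*u)*A + A = -259*A*u + A = A - 259*A*u)
(298988 - 313031)*(-116934 + S(-226, j(-4))) = (298988 - 313031)*(-116934 - 4*(1 - 259*(-226))) = -14043*(-116934 - 4*(1 + 58534)) = -14043*(-116934 - 4*58535) = -14043*(-116934 - 234140) = -14043*(-351074) = 4930132182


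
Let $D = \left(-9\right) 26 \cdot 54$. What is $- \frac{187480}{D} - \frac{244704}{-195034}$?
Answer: $\frac{4957131758}{308056203} \approx 16.092$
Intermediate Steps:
$D = -12636$ ($D = \left(-234\right) 54 = -12636$)
$- \frac{187480}{D} - \frac{244704}{-195034} = - \frac{187480}{-12636} - \frac{244704}{-195034} = \left(-187480\right) \left(- \frac{1}{12636}\right) - - \frac{122352}{97517} = \frac{46870}{3159} + \frac{122352}{97517} = \frac{4957131758}{308056203}$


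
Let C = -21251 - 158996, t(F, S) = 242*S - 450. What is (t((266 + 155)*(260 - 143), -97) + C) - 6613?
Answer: -210784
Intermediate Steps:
t(F, S) = -450 + 242*S
C = -180247
(t((266 + 155)*(260 - 143), -97) + C) - 6613 = ((-450 + 242*(-97)) - 180247) - 6613 = ((-450 - 23474) - 180247) - 6613 = (-23924 - 180247) - 6613 = -204171 - 6613 = -210784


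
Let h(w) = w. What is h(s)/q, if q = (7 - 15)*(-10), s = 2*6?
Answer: 3/20 ≈ 0.15000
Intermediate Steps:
s = 12
q = 80 (q = -8*(-10) = 80)
h(s)/q = 12/80 = 12*(1/80) = 3/20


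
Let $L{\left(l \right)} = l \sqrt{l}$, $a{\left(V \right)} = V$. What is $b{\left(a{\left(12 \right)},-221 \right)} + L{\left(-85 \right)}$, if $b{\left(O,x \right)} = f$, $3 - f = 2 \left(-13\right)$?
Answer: $29 - 85 i \sqrt{85} \approx 29.0 - 783.66 i$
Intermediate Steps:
$L{\left(l \right)} = l^{\frac{3}{2}}$
$f = 29$ ($f = 3 - 2 \left(-13\right) = 3 - -26 = 3 + 26 = 29$)
$b{\left(O,x \right)} = 29$
$b{\left(a{\left(12 \right)},-221 \right)} + L{\left(-85 \right)} = 29 + \left(-85\right)^{\frac{3}{2}} = 29 - 85 i \sqrt{85}$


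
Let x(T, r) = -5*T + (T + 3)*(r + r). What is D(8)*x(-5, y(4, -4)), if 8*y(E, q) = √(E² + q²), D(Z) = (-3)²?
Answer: 225 - 18*√2 ≈ 199.54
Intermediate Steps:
D(Z) = 9
y(E, q) = √(E² + q²)/8
x(T, r) = -5*T + 2*r*(3 + T) (x(T, r) = -5*T + (3 + T)*(2*r) = -5*T + 2*r*(3 + T))
D(8)*x(-5, y(4, -4)) = 9*(-5*(-5) + 6*(√(4² + (-4)²)/8) + 2*(-5)*(√(4² + (-4)²)/8)) = 9*(25 + 6*(√(16 + 16)/8) + 2*(-5)*(√(16 + 16)/8)) = 9*(25 + 6*(√32/8) + 2*(-5)*(√32/8)) = 9*(25 + 6*((4*√2)/8) + 2*(-5)*((4*√2)/8)) = 9*(25 + 6*(√2/2) + 2*(-5)*(√2/2)) = 9*(25 + 3*√2 - 5*√2) = 9*(25 - 2*√2) = 225 - 18*√2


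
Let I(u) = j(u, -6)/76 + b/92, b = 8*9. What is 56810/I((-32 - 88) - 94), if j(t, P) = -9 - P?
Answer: 99303880/1299 ≈ 76446.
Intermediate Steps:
b = 72
I(u) = 1299/1748 (I(u) = (-9 - 1*(-6))/76 + 72/92 = (-9 + 6)*(1/76) + 72*(1/92) = -3*1/76 + 18/23 = -3/76 + 18/23 = 1299/1748)
56810/I((-32 - 88) - 94) = 56810/(1299/1748) = 56810*(1748/1299) = 99303880/1299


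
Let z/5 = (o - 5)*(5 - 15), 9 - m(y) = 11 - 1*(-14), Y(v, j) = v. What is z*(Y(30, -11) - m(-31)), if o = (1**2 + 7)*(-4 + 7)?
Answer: -43700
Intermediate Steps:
m(y) = -16 (m(y) = 9 - (11 - 1*(-14)) = 9 - (11 + 14) = 9 - 1*25 = 9 - 25 = -16)
o = 24 (o = (1 + 7)*3 = 8*3 = 24)
z = -950 (z = 5*((24 - 5)*(5 - 15)) = 5*(19*(-10)) = 5*(-190) = -950)
z*(Y(30, -11) - m(-31)) = -950*(30 - 1*(-16)) = -950*(30 + 16) = -950*46 = -43700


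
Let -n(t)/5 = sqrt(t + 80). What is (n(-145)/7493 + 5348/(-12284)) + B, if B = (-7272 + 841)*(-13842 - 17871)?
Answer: 626319095176/3071 - 5*I*sqrt(65)/7493 ≈ 2.0395e+8 - 0.0053799*I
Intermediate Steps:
n(t) = -5*sqrt(80 + t) (n(t) = -5*sqrt(t + 80) = -5*sqrt(80 + t))
B = 203946303 (B = -6431*(-31713) = 203946303)
(n(-145)/7493 + 5348/(-12284)) + B = (-5*sqrt(80 - 145)/7493 + 5348/(-12284)) + 203946303 = (-5*I*sqrt(65)*(1/7493) + 5348*(-1/12284)) + 203946303 = (-5*I*sqrt(65)*(1/7493) - 1337/3071) + 203946303 = (-5*I*sqrt(65)/7493 - 1337/3071) + 203946303 = (-1337/3071 - 5*I*sqrt(65)/7493) + 203946303 = 626319095176/3071 - 5*I*sqrt(65)/7493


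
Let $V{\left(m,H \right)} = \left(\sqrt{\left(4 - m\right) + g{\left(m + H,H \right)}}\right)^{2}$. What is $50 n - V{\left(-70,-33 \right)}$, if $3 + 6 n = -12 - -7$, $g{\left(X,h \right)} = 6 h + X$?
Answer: $\frac{481}{3} \approx 160.33$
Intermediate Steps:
$g{\left(X,h \right)} = X + 6 h$
$n = - \frac{4}{3}$ ($n = - \frac{1}{2} + \frac{-12 - -7}{6} = - \frac{1}{2} + \frac{-12 + 7}{6} = - \frac{1}{2} + \frac{1}{6} \left(-5\right) = - \frac{1}{2} - \frac{5}{6} = - \frac{4}{3} \approx -1.3333$)
$V{\left(m,H \right)} = 4 + 7 H$ ($V{\left(m,H \right)} = \left(\sqrt{\left(4 - m\right) + \left(\left(m + H\right) + 6 H\right)}\right)^{2} = \left(\sqrt{\left(4 - m\right) + \left(\left(H + m\right) + 6 H\right)}\right)^{2} = \left(\sqrt{\left(4 - m\right) + \left(m + 7 H\right)}\right)^{2} = \left(\sqrt{4 + 7 H}\right)^{2} = 4 + 7 H$)
$50 n - V{\left(-70,-33 \right)} = 50 \left(- \frac{4}{3}\right) - \left(4 + 7 \left(-33\right)\right) = - \frac{200}{3} - \left(4 - 231\right) = - \frac{200}{3} - -227 = - \frac{200}{3} + 227 = \frac{481}{3}$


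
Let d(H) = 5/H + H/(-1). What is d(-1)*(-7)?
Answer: 28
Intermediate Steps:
d(H) = -H + 5/H (d(H) = 5/H + H*(-1) = 5/H - H = -H + 5/H)
d(-1)*(-7) = (-1*(-1) + 5/(-1))*(-7) = (1 + 5*(-1))*(-7) = (1 - 5)*(-7) = -4*(-7) = 28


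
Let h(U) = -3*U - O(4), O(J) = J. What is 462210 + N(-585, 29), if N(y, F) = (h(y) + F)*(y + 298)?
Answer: -48650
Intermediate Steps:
h(U) = -4 - 3*U (h(U) = -3*U - 1*4 = -3*U - 4 = -4 - 3*U)
N(y, F) = (298 + y)*(-4 + F - 3*y) (N(y, F) = ((-4 - 3*y) + F)*(y + 298) = (-4 + F - 3*y)*(298 + y) = (298 + y)*(-4 + F - 3*y))
462210 + N(-585, 29) = 462210 + (-1192 - 898*(-585) - 3*(-585)² + 298*29 + 29*(-585)) = 462210 + (-1192 + 525330 - 3*342225 + 8642 - 16965) = 462210 + (-1192 + 525330 - 1026675 + 8642 - 16965) = 462210 - 510860 = -48650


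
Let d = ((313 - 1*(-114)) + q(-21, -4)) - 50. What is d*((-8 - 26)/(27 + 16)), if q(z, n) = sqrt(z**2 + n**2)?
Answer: -12818/43 - 34*sqrt(457)/43 ≈ -315.00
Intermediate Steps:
q(z, n) = sqrt(n**2 + z**2)
d = 377 + sqrt(457) (d = ((313 - 1*(-114)) + sqrt((-4)**2 + (-21)**2)) - 50 = ((313 + 114) + sqrt(16 + 441)) - 50 = (427 + sqrt(457)) - 50 = 377 + sqrt(457) ≈ 398.38)
d*((-8 - 26)/(27 + 16)) = (377 + sqrt(457))*((-8 - 26)/(27 + 16)) = (377 + sqrt(457))*(-34/43) = -12818/43 - 34*sqrt(457)/43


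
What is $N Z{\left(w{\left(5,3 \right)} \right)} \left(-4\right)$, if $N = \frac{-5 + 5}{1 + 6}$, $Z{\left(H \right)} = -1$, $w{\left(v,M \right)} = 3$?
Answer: $0$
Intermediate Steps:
$N = 0$ ($N = \frac{0}{7} = 0 \cdot \frac{1}{7} = 0$)
$N Z{\left(w{\left(5,3 \right)} \right)} \left(-4\right) = 0 \left(-1\right) \left(-4\right) = 0 \left(-4\right) = 0$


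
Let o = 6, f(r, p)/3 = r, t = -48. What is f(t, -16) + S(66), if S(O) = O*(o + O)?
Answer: 4608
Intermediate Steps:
f(r, p) = 3*r
S(O) = O*(6 + O)
f(t, -16) + S(66) = 3*(-48) + 66*(6 + 66) = -144 + 66*72 = -144 + 4752 = 4608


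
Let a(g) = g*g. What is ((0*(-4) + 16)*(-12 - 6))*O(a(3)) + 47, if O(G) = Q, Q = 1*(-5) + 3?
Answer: 623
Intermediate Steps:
Q = -2 (Q = -5 + 3 = -2)
a(g) = g²
O(G) = -2
((0*(-4) + 16)*(-12 - 6))*O(a(3)) + 47 = ((0*(-4) + 16)*(-12 - 6))*(-2) + 47 = ((0 + 16)*(-18))*(-2) + 47 = (16*(-18))*(-2) + 47 = -288*(-2) + 47 = 576 + 47 = 623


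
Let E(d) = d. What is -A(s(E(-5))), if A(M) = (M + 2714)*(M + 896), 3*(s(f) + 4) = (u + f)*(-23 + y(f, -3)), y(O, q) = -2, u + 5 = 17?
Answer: -19895455/9 ≈ -2.2106e+6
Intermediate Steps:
u = 12 (u = -5 + 17 = 12)
s(f) = -104 - 25*f/3 (s(f) = -4 + ((12 + f)*(-23 - 2))/3 = -4 + ((12 + f)*(-25))/3 = -4 + (-300 - 25*f)/3 = -4 + (-100 - 25*f/3) = -104 - 25*f/3)
A(M) = (896 + M)*(2714 + M) (A(M) = (2714 + M)*(896 + M) = (896 + M)*(2714 + M))
-A(s(E(-5))) = -(2431744 + (-104 - 25/3*(-5))² + 3610*(-104 - 25/3*(-5))) = -(2431744 + (-104 + 125/3)² + 3610*(-104 + 125/3)) = -(2431744 + (-187/3)² + 3610*(-187/3)) = -(2431744 + 34969/9 - 675070/3) = -1*19895455/9 = -19895455/9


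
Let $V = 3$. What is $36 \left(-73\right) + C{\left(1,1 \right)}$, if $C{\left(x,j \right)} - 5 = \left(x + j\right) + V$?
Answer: $-2618$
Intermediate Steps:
$C{\left(x,j \right)} = 8 + j + x$ ($C{\left(x,j \right)} = 5 + \left(\left(x + j\right) + 3\right) = 5 + \left(\left(j + x\right) + 3\right) = 5 + \left(3 + j + x\right) = 8 + j + x$)
$36 \left(-73\right) + C{\left(1,1 \right)} = 36 \left(-73\right) + \left(8 + 1 + 1\right) = -2628 + 10 = -2618$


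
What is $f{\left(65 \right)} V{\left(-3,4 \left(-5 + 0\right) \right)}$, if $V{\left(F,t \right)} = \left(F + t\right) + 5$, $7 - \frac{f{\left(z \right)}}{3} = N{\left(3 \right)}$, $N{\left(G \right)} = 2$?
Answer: $-270$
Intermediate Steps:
$f{\left(z \right)} = 15$ ($f{\left(z \right)} = 21 - 6 = 15$)
$V{\left(F,t \right)} = 5 + F + t$
$f{\left(65 \right)} V{\left(-3,4 \left(-5 + 0\right) \right)} = 15 \left(5 - 3 + 4 \left(-5 + 0\right)\right) = 15 \left(5 - 3 + 4 \left(-5\right)\right) = 15 \left(5 - 3 - 20\right) = 15 \left(-18\right) = -270$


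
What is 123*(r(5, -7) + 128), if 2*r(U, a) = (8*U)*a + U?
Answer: -2337/2 ≈ -1168.5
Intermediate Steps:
r(U, a) = U/2 + 4*U*a (r(U, a) = ((8*U)*a + U)/2 = (8*U*a + U)/2 = (U + 8*U*a)/2 = U/2 + 4*U*a)
123*(r(5, -7) + 128) = 123*((½)*5*(1 + 8*(-7)) + 128) = 123*((½)*5*(1 - 56) + 128) = 123*((½)*5*(-55) + 128) = 123*(-275/2 + 128) = 123*(-19/2) = -2337/2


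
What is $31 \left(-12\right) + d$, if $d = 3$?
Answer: $-369$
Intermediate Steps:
$31 \left(-12\right) + d = 31 \left(-12\right) + 3 = -372 + 3 = -369$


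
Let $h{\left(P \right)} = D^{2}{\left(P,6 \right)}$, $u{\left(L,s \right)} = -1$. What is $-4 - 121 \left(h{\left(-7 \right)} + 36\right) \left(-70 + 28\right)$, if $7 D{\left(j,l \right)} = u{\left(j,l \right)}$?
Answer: $\frac{1281362}{7} \approx 1.8305 \cdot 10^{5}$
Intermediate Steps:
$D{\left(j,l \right)} = - \frac{1}{7}$ ($D{\left(j,l \right)} = \frac{1}{7} \left(-1\right) = - \frac{1}{7}$)
$h{\left(P \right)} = \frac{1}{49}$ ($h{\left(P \right)} = \left(- \frac{1}{7}\right)^{2} = \frac{1}{49}$)
$-4 - 121 \left(h{\left(-7 \right)} + 36\right) \left(-70 + 28\right) = -4 - 121 \left(\frac{1}{49} + 36\right) \left(-70 + 28\right) = -4 - 121 \cdot \frac{1765}{49} \left(-42\right) = -4 - - \frac{1281390}{7} = -4 + \frac{1281390}{7} = \frac{1281362}{7}$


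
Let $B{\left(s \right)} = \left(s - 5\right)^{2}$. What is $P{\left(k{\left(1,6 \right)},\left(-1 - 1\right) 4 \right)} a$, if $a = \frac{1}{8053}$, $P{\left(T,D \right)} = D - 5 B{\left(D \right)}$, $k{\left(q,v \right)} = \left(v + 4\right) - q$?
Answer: $- \frac{853}{8053} \approx -0.10592$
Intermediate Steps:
$B{\left(s \right)} = \left(-5 + s\right)^{2}$
$k{\left(q,v \right)} = 4 + v - q$ ($k{\left(q,v \right)} = \left(4 + v\right) - q = 4 + v - q$)
$P{\left(T,D \right)} = D - 5 \left(-5 + D\right)^{2}$
$a = \frac{1}{8053} \approx 0.00012418$
$P{\left(k{\left(1,6 \right)},\left(-1 - 1\right) 4 \right)} a = \left(\left(-1 - 1\right) 4 - 5 \left(-5 + \left(-1 - 1\right) 4\right)^{2}\right) \frac{1}{8053} = \left(\left(-2\right) 4 - 5 \left(-5 - 8\right)^{2}\right) \frac{1}{8053} = \left(-8 - 5 \left(-5 - 8\right)^{2}\right) \frac{1}{8053} = \left(-8 - 5 \left(-13\right)^{2}\right) \frac{1}{8053} = \left(-8 - 845\right) \frac{1}{8053} = \left(-853\right) \frac{1}{8053} = - \frac{853}{8053}$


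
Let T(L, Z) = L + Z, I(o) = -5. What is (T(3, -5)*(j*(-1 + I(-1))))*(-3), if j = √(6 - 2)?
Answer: -72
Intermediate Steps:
j = 2 (j = √4 = 2)
(T(3, -5)*(j*(-1 + I(-1))))*(-3) = ((3 - 5)*(2*(-1 - 5)))*(-3) = -4*(-6)*(-3) = -2*(-12)*(-3) = 24*(-3) = -72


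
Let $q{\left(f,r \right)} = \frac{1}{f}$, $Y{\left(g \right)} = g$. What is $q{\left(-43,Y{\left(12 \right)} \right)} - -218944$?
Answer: $\frac{9414591}{43} \approx 2.1894 \cdot 10^{5}$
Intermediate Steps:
$q{\left(-43,Y{\left(12 \right)} \right)} - -218944 = \frac{1}{-43} - -218944 = - \frac{1}{43} + 218944 = \frac{9414591}{43}$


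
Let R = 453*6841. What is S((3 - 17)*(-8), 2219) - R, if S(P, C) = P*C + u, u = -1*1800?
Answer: -2852245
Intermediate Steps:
u = -1800
S(P, C) = -1800 + C*P (S(P, C) = P*C - 1800 = C*P - 1800 = -1800 + C*P)
R = 3098973
S((3 - 17)*(-8), 2219) - R = (-1800 + 2219*((3 - 17)*(-8))) - 1*3098973 = (-1800 + 2219*(-14*(-8))) - 3098973 = (-1800 + 2219*112) - 3098973 = (-1800 + 248528) - 3098973 = 246728 - 3098973 = -2852245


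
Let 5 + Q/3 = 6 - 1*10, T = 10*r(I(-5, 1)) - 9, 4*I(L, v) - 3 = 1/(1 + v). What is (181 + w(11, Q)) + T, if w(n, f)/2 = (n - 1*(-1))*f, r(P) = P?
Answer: -1869/4 ≈ -467.25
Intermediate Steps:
I(L, v) = ¾ + 1/(4*(1 + v))
T = -¼ (T = 10*((4 + 3*1)/(4*(1 + 1))) - 9 = 10*((¼)*(4 + 3)/2) - 9 = 10*((¼)*(½)*7) - 9 = 10*(7/8) - 9 = 35/4 - 9 = -¼ ≈ -0.25000)
Q = -27 (Q = -15 + 3*(6 - 1*10) = -15 + 3*(6 - 10) = -15 + 3*(-4) = -15 - 12 = -27)
w(n, f) = 2*f*(1 + n) (w(n, f) = 2*((n - 1*(-1))*f) = 2*((n + 1)*f) = 2*((1 + n)*f) = 2*(f*(1 + n)) = 2*f*(1 + n))
(181 + w(11, Q)) + T = (181 + 2*(-27)*(1 + 11)) - ¼ = (181 + 2*(-27)*12) - ¼ = (181 - 648) - ¼ = -467 - ¼ = -1869/4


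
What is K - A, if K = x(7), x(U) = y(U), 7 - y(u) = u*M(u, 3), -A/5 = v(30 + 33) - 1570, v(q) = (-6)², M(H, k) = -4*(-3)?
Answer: -7747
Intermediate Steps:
M(H, k) = 12
v(q) = 36
A = 7670 (A = -5*(36 - 1570) = -5*(-1534) = 7670)
y(u) = 7 - 12*u (y(u) = 7 - u*12 = 7 - 12*u)
x(U) = 7 - 12*U
K = -77 (K = 7 - 12*7 = 7 - 84 = -77)
K - A = -77 - 1*7670 = -77 - 7670 = -7747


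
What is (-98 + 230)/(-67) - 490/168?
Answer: -3929/804 ≈ -4.8868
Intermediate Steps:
(-98 + 230)/(-67) - 490/168 = 132*(-1/67) - 490*1/168 = -132/67 - 35/12 = -3929/804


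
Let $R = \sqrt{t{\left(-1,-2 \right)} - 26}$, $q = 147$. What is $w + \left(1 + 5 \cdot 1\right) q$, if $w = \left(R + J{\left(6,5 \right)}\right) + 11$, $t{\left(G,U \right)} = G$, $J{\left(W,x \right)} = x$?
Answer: $898 + 3 i \sqrt{3} \approx 898.0 + 5.1962 i$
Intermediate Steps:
$R = 3 i \sqrt{3}$ ($R = \sqrt{-1 - 26} = \sqrt{-27} = 3 i \sqrt{3} \approx 5.1962 i$)
$w = 16 + 3 i \sqrt{3}$ ($w = \left(3 i \sqrt{3} + 5\right) + 11 = \left(5 + 3 i \sqrt{3}\right) + 11 = 16 + 3 i \sqrt{3} \approx 16.0 + 5.1962 i$)
$w + \left(1 + 5 \cdot 1\right) q = \left(16 + 3 i \sqrt{3}\right) + \left(1 + 5 \cdot 1\right) 147 = \left(16 + 3 i \sqrt{3}\right) + \left(1 + 5\right) 147 = \left(16 + 3 i \sqrt{3}\right) + 6 \cdot 147 = \left(16 + 3 i \sqrt{3}\right) + 882 = 898 + 3 i \sqrt{3}$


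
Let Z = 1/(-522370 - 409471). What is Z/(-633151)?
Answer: 1/589996060991 ≈ 1.6949e-12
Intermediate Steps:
Z = -1/931841 (Z = 1/(-931841) = -1/931841 ≈ -1.0731e-6)
Z/(-633151) = -1/931841/(-633151) = -1/931841*(-1/633151) = 1/589996060991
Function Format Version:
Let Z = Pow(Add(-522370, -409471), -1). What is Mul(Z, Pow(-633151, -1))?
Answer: Rational(1, 589996060991) ≈ 1.6949e-12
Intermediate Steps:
Z = Rational(-1, 931841) (Z = Pow(-931841, -1) = Rational(-1, 931841) ≈ -1.0731e-6)
Mul(Z, Pow(-633151, -1)) = Mul(Rational(-1, 931841), Pow(-633151, -1)) = Mul(Rational(-1, 931841), Rational(-1, 633151)) = Rational(1, 589996060991)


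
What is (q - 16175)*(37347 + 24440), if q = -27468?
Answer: -2696570041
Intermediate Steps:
(q - 16175)*(37347 + 24440) = (-27468 - 16175)*(37347 + 24440) = -43643*61787 = -2696570041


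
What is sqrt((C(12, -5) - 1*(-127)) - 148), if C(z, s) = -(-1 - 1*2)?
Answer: 3*I*sqrt(2) ≈ 4.2426*I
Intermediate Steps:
C(z, s) = 3 (C(z, s) = -(-1 - 2) = -1*(-3) = 3)
sqrt((C(12, -5) - 1*(-127)) - 148) = sqrt((3 - 1*(-127)) - 148) = sqrt((3 + 127) - 148) = sqrt(130 - 148) = sqrt(-18) = 3*I*sqrt(2)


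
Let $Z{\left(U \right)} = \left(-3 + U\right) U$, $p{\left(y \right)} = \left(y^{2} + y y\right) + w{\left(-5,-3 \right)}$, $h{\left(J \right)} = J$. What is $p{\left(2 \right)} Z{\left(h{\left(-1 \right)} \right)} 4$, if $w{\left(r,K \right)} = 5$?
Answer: $208$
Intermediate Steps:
$p{\left(y \right)} = 5 + 2 y^{2}$ ($p{\left(y \right)} = \left(y^{2} + y y\right) + 5 = \left(y^{2} + y^{2}\right) + 5 = 2 y^{2} + 5 = 5 + 2 y^{2}$)
$Z{\left(U \right)} = U \left(-3 + U\right)$
$p{\left(2 \right)} Z{\left(h{\left(-1 \right)} \right)} 4 = \left(5 + 2 \cdot 2^{2}\right) \left(- (-3 - 1)\right) 4 = \left(5 + 2 \cdot 4\right) \left(\left(-1\right) \left(-4\right)\right) 4 = \left(5 + 8\right) 4 \cdot 4 = 13 \cdot 4 \cdot 4 = 52 \cdot 4 = 208$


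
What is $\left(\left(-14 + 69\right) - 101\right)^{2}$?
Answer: $2116$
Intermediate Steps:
$\left(\left(-14 + 69\right) - 101\right)^{2} = \left(55 - 101\right)^{2} = \left(-46\right)^{2} = 2116$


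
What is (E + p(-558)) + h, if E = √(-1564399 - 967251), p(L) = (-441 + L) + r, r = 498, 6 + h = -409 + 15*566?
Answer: 7574 + 5*I*√101266 ≈ 7574.0 + 1591.1*I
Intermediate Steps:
h = 8075 (h = -6 + (-409 + 15*566) = -6 + (-409 + 8490) = -6 + 8081 = 8075)
p(L) = 57 + L (p(L) = (-441 + L) + 498 = 57 + L)
E = 5*I*√101266 (E = √(-2531650) = 5*I*√101266 ≈ 1591.1*I)
(E + p(-558)) + h = (5*I*√101266 + (57 - 558)) + 8075 = (5*I*√101266 - 501) + 8075 = (-501 + 5*I*√101266) + 8075 = 7574 + 5*I*√101266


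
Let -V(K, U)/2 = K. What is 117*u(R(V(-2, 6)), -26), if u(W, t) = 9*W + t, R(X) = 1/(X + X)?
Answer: -23283/8 ≈ -2910.4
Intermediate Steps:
V(K, U) = -2*K
R(X) = 1/(2*X)
u(W, t) = t + 9*W
117*u(R(V(-2, 6)), -26) = 117*(-26 + 9*(1/(2*((-2*(-2)))))) = 117*(-26 + 9*((½)/4)) = 117*(-26 + 9*((½)*(¼))) = 117*(-26 + 9*(⅛)) = 117*(-26 + 9/8) = 117*(-199/8) = -23283/8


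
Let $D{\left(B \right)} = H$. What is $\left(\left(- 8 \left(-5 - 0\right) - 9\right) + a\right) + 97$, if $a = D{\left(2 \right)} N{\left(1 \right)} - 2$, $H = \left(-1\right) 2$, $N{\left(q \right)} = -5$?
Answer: $136$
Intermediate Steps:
$H = -2$
$D{\left(B \right)} = -2$
$a = 8$ ($a = \left(-2\right) \left(-5\right) - 2 = 10 - 2 = 8$)
$\left(\left(- 8 \left(-5 - 0\right) - 9\right) + a\right) + 97 = \left(\left(- 8 \left(-5 - 0\right) - 9\right) + 8\right) + 97 = \left(\left(- 8 \left(-5 + 0\right) - 9\right) + 8\right) + 97 = \left(\left(\left(-8\right) \left(-5\right) - 9\right) + 8\right) + 97 = \left(\left(40 - 9\right) + 8\right) + 97 = \left(31 + 8\right) + 97 = 39 + 97 = 136$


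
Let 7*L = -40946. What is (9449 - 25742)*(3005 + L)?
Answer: 324409923/7 ≈ 4.6344e+7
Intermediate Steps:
L = -40946/7 (L = (1/7)*(-40946) = -40946/7 ≈ -5849.4)
(9449 - 25742)*(3005 + L) = (9449 - 25742)*(3005 - 40946/7) = -16293*(-19911/7) = 324409923/7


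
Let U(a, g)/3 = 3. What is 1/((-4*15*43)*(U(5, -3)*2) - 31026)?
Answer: -1/77466 ≈ -1.2909e-5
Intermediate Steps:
U(a, g) = 9 (U(a, g) = 3*3 = 9)
1/((-4*15*43)*(U(5, -3)*2) - 31026) = 1/((-4*15*43)*(9*2) - 31026) = 1/(-60*43*18 - 31026) = 1/(-2580*18 - 31026) = 1/(-46440 - 31026) = 1/(-77466) = -1/77466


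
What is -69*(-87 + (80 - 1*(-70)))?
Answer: -4347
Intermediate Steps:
-69*(-87 + (80 - 1*(-70))) = -69*(-87 + (80 + 70)) = -69*(-87 + 150) = -69*63 = -4347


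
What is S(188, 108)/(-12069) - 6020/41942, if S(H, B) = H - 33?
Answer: -39578195/253098999 ≈ -0.15637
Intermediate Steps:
S(H, B) = -33 + H
S(188, 108)/(-12069) - 6020/41942 = (-33 + 188)/(-12069) - 6020/41942 = 155*(-1/12069) - 6020*1/41942 = -155/12069 - 3010/20971 = -39578195/253098999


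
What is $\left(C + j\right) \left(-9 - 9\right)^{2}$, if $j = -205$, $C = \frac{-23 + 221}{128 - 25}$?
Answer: $- \frac{6777108}{103} \approx -65797.0$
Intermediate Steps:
$C = \frac{198}{103} \approx 1.9223$
$\left(C + j\right) \left(-9 - 9\right)^{2} = \left(\frac{198}{103} - 205\right) \left(-9 - 9\right)^{2} = - \frac{20917 \left(-18\right)^{2}}{103} = \left(- \frac{20917}{103}\right) 324 = - \frac{6777108}{103}$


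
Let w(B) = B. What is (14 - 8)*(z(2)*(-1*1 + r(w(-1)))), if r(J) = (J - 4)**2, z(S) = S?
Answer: 288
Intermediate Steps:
r(J) = (-4 + J)**2
(14 - 8)*(z(2)*(-1*1 + r(w(-1)))) = (14 - 8)*(2*(-1*1 + (-4 - 1)**2)) = 6*(2*(-1 + (-5)**2)) = 6*(2*(-1 + 25)) = 6*(2*24) = 6*48 = 288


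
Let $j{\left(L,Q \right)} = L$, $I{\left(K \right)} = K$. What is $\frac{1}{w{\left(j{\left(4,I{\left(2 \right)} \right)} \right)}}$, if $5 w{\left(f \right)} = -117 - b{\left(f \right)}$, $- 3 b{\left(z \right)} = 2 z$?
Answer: $- \frac{15}{343} \approx -0.043732$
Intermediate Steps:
$b{\left(z \right)} = - \frac{2 z}{3}$
$w{\left(f \right)} = - \frac{117}{5} + \frac{2 f}{15}$ ($w{\left(f \right)} = \frac{-117 - - \frac{2 f}{3}}{5} = \frac{-117 + \frac{2 f}{3}}{5} = - \frac{117}{5} + \frac{2 f}{15}$)
$\frac{1}{w{\left(j{\left(4,I{\left(2 \right)} \right)} \right)}} = \frac{1}{- \frac{117}{5} + \frac{2}{15} \cdot 4} = \frac{1}{- \frac{117}{5} + \frac{8}{15}} = \frac{1}{- \frac{343}{15}} = - \frac{15}{343}$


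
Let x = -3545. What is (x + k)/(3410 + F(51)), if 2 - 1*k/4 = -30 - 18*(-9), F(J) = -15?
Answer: -813/679 ≈ -1.1973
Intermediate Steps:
k = -520 (k = 8 - 4*(-30 - 18*(-9)) = 8 - 4*(-30 + 162) = 8 - 4*132 = 8 - 528 = -520)
(x + k)/(3410 + F(51)) = (-3545 - 520)/(3410 - 15) = -4065/3395 = -4065*1/3395 = -813/679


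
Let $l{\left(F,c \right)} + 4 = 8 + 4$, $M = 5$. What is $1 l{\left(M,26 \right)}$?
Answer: $8$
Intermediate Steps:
$l{\left(F,c \right)} = 8$ ($l{\left(F,c \right)} = -4 + \left(8 + 4\right) = -4 + 12 = 8$)
$1 l{\left(M,26 \right)} = 1 \cdot 8 = 8$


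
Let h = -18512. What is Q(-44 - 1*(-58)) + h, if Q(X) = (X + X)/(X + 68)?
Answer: -758978/41 ≈ -18512.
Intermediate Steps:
Q(X) = 2*X/(68 + X) (Q(X) = (2*X)/(68 + X) = 2*X/(68 + X))
Q(-44 - 1*(-58)) + h = 2*(-44 - 1*(-58))/(68 + (-44 - 1*(-58))) - 18512 = 2*(-44 + 58)/(68 + (-44 + 58)) - 18512 = 2*14/(68 + 14) - 18512 = 2*14/82 - 18512 = 2*14*(1/82) - 18512 = 14/41 - 18512 = -758978/41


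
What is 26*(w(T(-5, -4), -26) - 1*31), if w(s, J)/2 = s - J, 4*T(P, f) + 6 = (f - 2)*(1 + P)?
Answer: 780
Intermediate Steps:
T(P, f) = -3/2 + (1 + P)*(-2 + f)/4 (T(P, f) = -3/2 + ((f - 2)*(1 + P))/4 = -3/2 + ((-2 + f)*(1 + P))/4 = -3/2 + ((1 + P)*(-2 + f))/4 = -3/2 + (1 + P)*(-2 + f)/4)
w(s, J) = -2*J + 2*s (w(s, J) = 2*(s - J) = -2*J + 2*s)
26*(w(T(-5, -4), -26) - 1*31) = 26*((-2*(-26) + 2*(-2 - ½*(-5) + (¼)*(-4) + (¼)*(-5)*(-4))) - 1*31) = 26*((52 + 2*(-2 + 5/2 - 1 + 5)) - 31) = 26*((52 + 2*(9/2)) - 31) = 26*((52 + 9) - 31) = 26*(61 - 31) = 26*30 = 780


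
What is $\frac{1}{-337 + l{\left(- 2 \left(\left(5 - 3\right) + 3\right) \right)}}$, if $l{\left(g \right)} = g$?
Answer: $- \frac{1}{347} \approx -0.0028818$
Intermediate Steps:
$\frac{1}{-337 + l{\left(- 2 \left(\left(5 - 3\right) + 3\right) \right)}} = \frac{1}{-337 - 2 \left(\left(5 - 3\right) + 3\right)} = \frac{1}{-337 - 2 \left(2 + 3\right)} = \frac{1}{-337 - 10} = \frac{1}{-347} = - \frac{1}{347}$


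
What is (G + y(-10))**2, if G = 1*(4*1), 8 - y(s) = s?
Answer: 484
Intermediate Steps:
y(s) = 8 - s
G = 4 (G = 1*4 = 4)
(G + y(-10))**2 = (4 + (8 - 1*(-10)))**2 = (4 + (8 + 10))**2 = (4 + 18)**2 = 22**2 = 484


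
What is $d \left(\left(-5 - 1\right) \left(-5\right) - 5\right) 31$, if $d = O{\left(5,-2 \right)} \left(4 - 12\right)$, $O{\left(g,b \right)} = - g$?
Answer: $31000$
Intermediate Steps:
$d = 40$ ($d = \left(-1\right) 5 \left(4 - 12\right) = - 5 \left(4 - 12\right) = \left(-5\right) \left(-8\right) = 40$)
$d \left(\left(-5 - 1\right) \left(-5\right) - 5\right) 31 = 40 \left(\left(-5 - 1\right) \left(-5\right) - 5\right) 31 = 40 \left(\left(-6\right) \left(-5\right) - 5\right) 31 = 40 \left(30 - 5\right) 31 = 40 \cdot 25 \cdot 31 = 1000 \cdot 31 = 31000$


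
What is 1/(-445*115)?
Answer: -1/51175 ≈ -1.9541e-5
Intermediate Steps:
1/(-445*115) = 1/(-51175) = -1/51175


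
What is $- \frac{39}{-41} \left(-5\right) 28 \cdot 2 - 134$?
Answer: $- \frac{16414}{41} \approx -400.34$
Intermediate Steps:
$- \frac{39}{-41} \left(-5\right) 28 \cdot 2 - 134 = \left(-39\right) \left(- \frac{1}{41}\right) \left(\left(-140\right) 2\right) - 134 = \frac{39}{41} \left(-280\right) - 134 = - \frac{10920}{41} - 134 = - \frac{16414}{41}$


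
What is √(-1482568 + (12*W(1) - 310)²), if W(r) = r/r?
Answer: 2*I*√348441 ≈ 1180.6*I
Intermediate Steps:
W(r) = 1
√(-1482568 + (12*W(1) - 310)²) = √(-1482568 + (12*1 - 310)²) = √(-1482568 + (12 - 310)²) = √(-1482568 + (-298)²) = √(-1482568 + 88804) = √(-1393764) = 2*I*√348441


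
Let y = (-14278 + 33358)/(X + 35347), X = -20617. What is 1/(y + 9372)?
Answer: 491/4602288 ≈ 0.00010669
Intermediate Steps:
y = 636/491 (y = (-14278 + 33358)/(-20617 + 35347) = 19080/14730 = 19080*(1/14730) = 636/491 ≈ 1.2953)
1/(y + 9372) = 1/(636/491 + 9372) = 1/(4602288/491) = 491/4602288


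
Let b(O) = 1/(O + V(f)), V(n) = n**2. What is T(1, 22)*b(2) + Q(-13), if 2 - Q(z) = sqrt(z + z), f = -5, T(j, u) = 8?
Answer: 62/27 - I*sqrt(26) ≈ 2.2963 - 5.099*I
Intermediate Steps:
Q(z) = 2 - sqrt(2)*sqrt(z) (Q(z) = 2 - sqrt(z + z) = 2 - sqrt(2*z) = 2 - sqrt(2)*sqrt(z))
b(O) = 1/(25 + O) (b(O) = 1/(O + (-5)**2) = 1/(O + 25) = 1/(25 + O))
T(1, 22)*b(2) + Q(-13) = 8/(25 + 2) + (2 - sqrt(2)*sqrt(-13)) = 8/27 + (2 - sqrt(2)*I*sqrt(13)) = 8*(1/27) + (2 - I*sqrt(26)) = 8/27 + (2 - I*sqrt(26)) = 62/27 - I*sqrt(26)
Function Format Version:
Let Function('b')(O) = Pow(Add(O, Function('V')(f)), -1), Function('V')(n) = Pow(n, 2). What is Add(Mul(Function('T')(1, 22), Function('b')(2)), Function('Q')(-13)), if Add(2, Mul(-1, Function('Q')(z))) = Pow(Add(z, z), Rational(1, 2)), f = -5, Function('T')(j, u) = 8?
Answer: Add(Rational(62, 27), Mul(-1, I, Pow(26, Rational(1, 2)))) ≈ Add(2.2963, Mul(-5.0990, I))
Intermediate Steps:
Function('Q')(z) = Add(2, Mul(-1, Pow(2, Rational(1, 2)), Pow(z, Rational(1, 2)))) (Function('Q')(z) = Add(2, Mul(-1, Pow(Add(z, z), Rational(1, 2)))) = Add(2, Mul(-1, Pow(Mul(2, z), Rational(1, 2)))) = Add(2, Mul(-1, Mul(Pow(2, Rational(1, 2)), Pow(z, Rational(1, 2))))) = Add(2, Mul(-1, Pow(2, Rational(1, 2)), Pow(z, Rational(1, 2)))))
Function('b')(O) = Pow(Add(25, O), -1) (Function('b')(O) = Pow(Add(O, Pow(-5, 2)), -1) = Pow(Add(O, 25), -1) = Pow(Add(25, O), -1))
Add(Mul(Function('T')(1, 22), Function('b')(2)), Function('Q')(-13)) = Add(Mul(8, Pow(Add(25, 2), -1)), Add(2, Mul(-1, Pow(2, Rational(1, 2)), Pow(-13, Rational(1, 2))))) = Add(Mul(8, Pow(27, -1)), Add(2, Mul(-1, Pow(2, Rational(1, 2)), Mul(I, Pow(13, Rational(1, 2)))))) = Add(Mul(8, Rational(1, 27)), Add(2, Mul(-1, I, Pow(26, Rational(1, 2))))) = Add(Rational(8, 27), Add(2, Mul(-1, I, Pow(26, Rational(1, 2))))) = Add(Rational(62, 27), Mul(-1, I, Pow(26, Rational(1, 2))))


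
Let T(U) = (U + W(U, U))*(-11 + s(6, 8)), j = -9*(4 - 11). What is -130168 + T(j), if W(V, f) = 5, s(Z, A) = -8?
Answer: -131460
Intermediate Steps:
j = 63 (j = -9*(-7) = 63)
T(U) = -95 - 19*U (T(U) = (U + 5)*(-11 - 8) = (5 + U)*(-19) = -95 - 19*U)
-130168 + T(j) = -130168 + (-95 - 19*63) = -130168 + (-95 - 1197) = -130168 - 1292 = -131460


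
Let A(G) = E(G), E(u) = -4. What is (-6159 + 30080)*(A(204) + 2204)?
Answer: 52626200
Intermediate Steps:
A(G) = -4
(-6159 + 30080)*(A(204) + 2204) = (-6159 + 30080)*(-4 + 2204) = 23921*2200 = 52626200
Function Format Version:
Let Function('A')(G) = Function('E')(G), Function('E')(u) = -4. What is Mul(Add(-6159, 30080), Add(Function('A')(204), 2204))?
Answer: 52626200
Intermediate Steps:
Function('A')(G) = -4
Mul(Add(-6159, 30080), Add(Function('A')(204), 2204)) = Mul(Add(-6159, 30080), Add(-4, 2204)) = Mul(23921, 2200) = 52626200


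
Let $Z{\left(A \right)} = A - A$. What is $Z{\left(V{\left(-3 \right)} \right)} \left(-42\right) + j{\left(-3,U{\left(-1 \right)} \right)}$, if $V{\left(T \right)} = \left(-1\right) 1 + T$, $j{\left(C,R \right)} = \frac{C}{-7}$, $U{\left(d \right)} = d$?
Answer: $\frac{3}{7} \approx 0.42857$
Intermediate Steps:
$j{\left(C,R \right)} = - \frac{C}{7}$ ($j{\left(C,R \right)} = C \left(- \frac{1}{7}\right) = - \frac{C}{7}$)
$V{\left(T \right)} = -1 + T$
$Z{\left(A \right)} = 0$
$Z{\left(V{\left(-3 \right)} \right)} \left(-42\right) + j{\left(-3,U{\left(-1 \right)} \right)} = 0 \left(-42\right) - - \frac{3}{7} = 0 + \frac{3}{7} = \frac{3}{7}$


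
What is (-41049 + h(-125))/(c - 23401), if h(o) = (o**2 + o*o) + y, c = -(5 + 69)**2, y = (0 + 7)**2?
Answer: 9750/28877 ≈ 0.33764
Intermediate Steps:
y = 49 (y = 7**2 = 49)
c = -5476 (c = -1*74**2 = -1*5476 = -5476)
h(o) = 49 + 2*o**2 (h(o) = (o**2 + o*o) + 49 = (o**2 + o**2) + 49 = 2*o**2 + 49 = 49 + 2*o**2)
(-41049 + h(-125))/(c - 23401) = (-41049 + (49 + 2*(-125)**2))/(-5476 - 23401) = (-41049 + (49 + 2*15625))/(-28877) = (-41049 + (49 + 31250))*(-1/28877) = (-41049 + 31299)*(-1/28877) = -9750*(-1/28877) = 9750/28877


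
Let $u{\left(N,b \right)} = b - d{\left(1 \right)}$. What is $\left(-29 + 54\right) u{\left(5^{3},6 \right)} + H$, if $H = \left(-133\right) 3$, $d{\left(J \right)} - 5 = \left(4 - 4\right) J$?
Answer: $-374$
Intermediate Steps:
$d{\left(J \right)} = 5$ ($d{\left(J \right)} = 5 + \left(4 - 4\right) J = 5 + 0 J = 5 + 0 = 5$)
$u{\left(N,b \right)} = -5 + b$ ($u{\left(N,b \right)} = b - 5 = -5 + b$)
$H = -399$
$\left(-29 + 54\right) u{\left(5^{3},6 \right)} + H = \left(-29 + 54\right) \left(-5 + 6\right) - 399 = 25 \cdot 1 - 399 = 25 - 399 = -374$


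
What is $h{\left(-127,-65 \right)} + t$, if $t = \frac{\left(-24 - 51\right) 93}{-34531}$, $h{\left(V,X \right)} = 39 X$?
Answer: $- \frac{87529110}{34531} \approx -2534.8$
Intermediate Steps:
$t = \frac{6975}{34531}$ ($t = \left(-24 - 51\right) 93 \left(- \frac{1}{34531}\right) = \left(-75\right) 93 \left(- \frac{1}{34531}\right) = \left(-6975\right) \left(- \frac{1}{34531}\right) = \frac{6975}{34531} \approx 0.20199$)
$h{\left(-127,-65 \right)} + t = 39 \left(-65\right) + \frac{6975}{34531} = -2535 + \frac{6975}{34531} = - \frac{87529110}{34531}$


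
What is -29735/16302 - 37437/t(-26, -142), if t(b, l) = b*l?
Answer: -112127/9372 ≈ -11.964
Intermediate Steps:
-29735/16302 - 37437/t(-26, -142) = -29735/16302 - 37437/((-26*(-142))) = -29735*1/16302 - 37437/3692 = -1565/858 - 37437*1/3692 = -1565/858 - 37437/3692 = -112127/9372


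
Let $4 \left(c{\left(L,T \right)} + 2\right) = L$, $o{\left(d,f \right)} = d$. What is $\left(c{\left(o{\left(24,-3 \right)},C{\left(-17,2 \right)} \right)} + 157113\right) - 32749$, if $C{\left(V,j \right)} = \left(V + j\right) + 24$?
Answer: $124368$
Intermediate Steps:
$C{\left(V,j \right)} = 24 + V + j$
$c{\left(L,T \right)} = -2 + \frac{L}{4}$
$\left(c{\left(o{\left(24,-3 \right)},C{\left(-17,2 \right)} \right)} + 157113\right) - 32749 = \left(\left(-2 + \frac{1}{4} \cdot 24\right) + 157113\right) - 32749 = \left(\left(-2 + 6\right) + 157113\right) - 32749 = \left(4 + 157113\right) - 32749 = 157117 - 32749 = 124368$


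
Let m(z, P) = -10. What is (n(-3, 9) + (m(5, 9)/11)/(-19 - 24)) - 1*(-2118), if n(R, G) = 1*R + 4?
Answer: 1002297/473 ≈ 2119.0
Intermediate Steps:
n(R, G) = 4 + R (n(R, G) = R + 4 = 4 + R)
(n(-3, 9) + (m(5, 9)/11)/(-19 - 24)) - 1*(-2118) = ((4 - 3) + (-10/11)/(-19 - 24)) - 1*(-2118) = (1 + (-10*1/11)/(-43)) + 2118 = (1 - 1/43*(-10/11)) + 2118 = (1 + 10/473) + 2118 = 483/473 + 2118 = 1002297/473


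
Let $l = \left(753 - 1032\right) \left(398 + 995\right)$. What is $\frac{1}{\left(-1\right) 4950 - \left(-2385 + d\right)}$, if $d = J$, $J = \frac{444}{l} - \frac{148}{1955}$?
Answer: $- \frac{253268295}{649613714083} \approx -0.00038988$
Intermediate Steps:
$l = -388647$ ($l = \left(-279\right) 1393 = -388647$)
$J = - \frac{19462592}{253268295}$ ($J = \frac{444}{-388647} - \frac{148}{1955} = 444 \left(- \frac{1}{388647}\right) - \frac{148}{1955} = - \frac{148}{129549} - \frac{148}{1955} = - \frac{19462592}{253268295} \approx -0.076846$)
$d = - \frac{19462592}{253268295} \approx -0.076846$
$\frac{1}{\left(-1\right) 4950 - \left(-2385 + d\right)} = \frac{1}{\left(-1\right) 4950 + \left(2385 - - \frac{19462592}{253268295}\right)} = \frac{1}{-4950 + \left(2385 + \frac{19462592}{253268295}\right)} = \frac{1}{-4950 + \frac{604064346167}{253268295}} = \frac{1}{- \frac{649613714083}{253268295}} = - \frac{253268295}{649613714083}$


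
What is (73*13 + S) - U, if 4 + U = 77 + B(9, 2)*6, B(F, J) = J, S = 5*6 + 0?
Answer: 894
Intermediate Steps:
S = 30 (S = 30 + 0 = 30)
U = 85 (U = -4 + (77 + 2*6) = -4 + (77 + 12) = -4 + 89 = 85)
(73*13 + S) - U = (73*13 + 30) - 1*85 = (949 + 30) - 85 = 979 - 85 = 894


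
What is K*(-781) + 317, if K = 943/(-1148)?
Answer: 26839/28 ≈ 958.54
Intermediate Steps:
K = -23/28 (K = 943*(-1/1148) = -23/28 ≈ -0.82143)
K*(-781) + 317 = -23/28*(-781) + 317 = 17963/28 + 317 = 26839/28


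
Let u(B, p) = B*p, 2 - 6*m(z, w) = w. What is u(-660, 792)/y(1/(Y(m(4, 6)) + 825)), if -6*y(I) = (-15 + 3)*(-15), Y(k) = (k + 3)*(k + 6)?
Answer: 17424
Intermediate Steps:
m(z, w) = ⅓ - w/6
Y(k) = (3 + k)*(6 + k)
y(I) = -30 (y(I) = -(-15 + 3)*(-15)/6 = -(-2)*(-15) = -⅙*180 = -30)
u(-660, 792)/y(1/(Y(m(4, 6)) + 825)) = -660*792/(-30) = -522720*(-1/30) = 17424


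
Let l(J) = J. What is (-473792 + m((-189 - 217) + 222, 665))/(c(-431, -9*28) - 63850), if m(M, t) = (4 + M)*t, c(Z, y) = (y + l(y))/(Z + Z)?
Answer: 127897526/13759549 ≈ 9.2952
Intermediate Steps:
c(Z, y) = y/Z (c(Z, y) = (y + y)/(Z + Z) = (2*y)/((2*Z)) = (2*y)*(1/(2*Z)) = y/Z)
m(M, t) = t*(4 + M)
(-473792 + m((-189 - 217) + 222, 665))/(c(-431, -9*28) - 63850) = (-473792 + 665*(4 + ((-189 - 217) + 222)))/(-9*28/(-431) - 63850) = (-473792 + 665*(4 + (-406 + 222)))/(-252*(-1/431) - 63850) = (-473792 + 665*(4 - 184))/(252/431 - 63850) = (-473792 + 665*(-180))/(-27519098/431) = (-473792 - 119700)*(-431/27519098) = -593492*(-431/27519098) = 127897526/13759549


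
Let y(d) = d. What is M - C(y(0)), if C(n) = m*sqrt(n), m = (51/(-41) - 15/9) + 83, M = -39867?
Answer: -39867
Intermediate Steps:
m = 9851/123 (m = (51*(-1/41) - 15*1/9) + 83 = (-51/41 - 5/3) + 83 = -358/123 + 83 = 9851/123 ≈ 80.089)
C(n) = 9851*sqrt(n)/123
M - C(y(0)) = -39867 - 9851*sqrt(0)/123 = -39867 - 9851*0/123 = -39867 - 1*0 = -39867 + 0 = -39867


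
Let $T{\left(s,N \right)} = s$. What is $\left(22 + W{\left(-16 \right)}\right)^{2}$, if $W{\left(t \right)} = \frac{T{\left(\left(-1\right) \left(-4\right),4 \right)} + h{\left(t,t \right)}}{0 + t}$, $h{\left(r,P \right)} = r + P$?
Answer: $\frac{9025}{16} \approx 564.06$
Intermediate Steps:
$h{\left(r,P \right)} = P + r$
$W{\left(t \right)} = \frac{4 + 2 t}{t}$ ($W{\left(t \right)} = \frac{\left(-1\right) \left(-4\right) + \left(t + t\right)}{0 + t} = \frac{4 + 2 t}{t}$)
$\left(22 + W{\left(-16 \right)}\right)^{2} = \left(22 + \left(2 + \frac{4}{-16}\right)\right)^{2} = \left(22 + \left(2 + 4 \left(- \frac{1}{16}\right)\right)\right)^{2} = \left(22 + \left(2 - \frac{1}{4}\right)\right)^{2} = \left(22 + \frac{7}{4}\right)^{2} = \left(\frac{95}{4}\right)^{2} = \frac{9025}{16}$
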